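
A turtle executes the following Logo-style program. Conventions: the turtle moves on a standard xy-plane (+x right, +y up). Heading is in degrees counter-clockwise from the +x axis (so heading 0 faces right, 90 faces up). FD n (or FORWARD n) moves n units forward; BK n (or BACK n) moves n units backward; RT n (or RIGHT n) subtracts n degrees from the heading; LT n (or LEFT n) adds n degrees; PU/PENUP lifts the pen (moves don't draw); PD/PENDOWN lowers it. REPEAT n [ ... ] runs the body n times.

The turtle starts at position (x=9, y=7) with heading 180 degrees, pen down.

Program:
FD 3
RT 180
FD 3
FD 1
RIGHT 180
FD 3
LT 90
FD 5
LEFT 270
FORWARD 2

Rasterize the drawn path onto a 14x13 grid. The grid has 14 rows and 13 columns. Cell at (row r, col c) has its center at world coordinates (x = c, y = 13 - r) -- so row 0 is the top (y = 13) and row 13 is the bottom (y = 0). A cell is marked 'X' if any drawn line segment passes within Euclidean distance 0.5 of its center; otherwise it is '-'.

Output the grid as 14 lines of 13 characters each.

Answer: -------------
-------------
-------------
-------------
-------------
-------------
------XXXXX--
-------X-----
-------X-----
-------X-----
-------X-----
-----XXX-----
-------------
-------------

Derivation:
Segment 0: (9,7) -> (6,7)
Segment 1: (6,7) -> (9,7)
Segment 2: (9,7) -> (10,7)
Segment 3: (10,7) -> (7,7)
Segment 4: (7,7) -> (7,2)
Segment 5: (7,2) -> (5,2)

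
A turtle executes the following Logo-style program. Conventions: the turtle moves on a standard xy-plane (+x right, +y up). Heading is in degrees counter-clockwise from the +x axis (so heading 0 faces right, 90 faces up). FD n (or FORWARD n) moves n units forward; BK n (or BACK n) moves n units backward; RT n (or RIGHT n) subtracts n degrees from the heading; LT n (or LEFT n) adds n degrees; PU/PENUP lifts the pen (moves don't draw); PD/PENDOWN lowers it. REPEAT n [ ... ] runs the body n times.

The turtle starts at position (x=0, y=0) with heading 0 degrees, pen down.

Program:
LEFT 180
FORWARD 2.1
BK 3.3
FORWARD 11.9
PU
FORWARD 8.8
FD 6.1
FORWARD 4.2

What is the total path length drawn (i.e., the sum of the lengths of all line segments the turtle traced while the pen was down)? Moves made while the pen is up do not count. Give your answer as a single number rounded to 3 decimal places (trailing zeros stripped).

Answer: 17.3

Derivation:
Executing turtle program step by step:
Start: pos=(0,0), heading=0, pen down
LT 180: heading 0 -> 180
FD 2.1: (0,0) -> (-2.1,0) [heading=180, draw]
BK 3.3: (-2.1,0) -> (1.2,0) [heading=180, draw]
FD 11.9: (1.2,0) -> (-10.7,0) [heading=180, draw]
PU: pen up
FD 8.8: (-10.7,0) -> (-19.5,0) [heading=180, move]
FD 6.1: (-19.5,0) -> (-25.6,0) [heading=180, move]
FD 4.2: (-25.6,0) -> (-29.8,0) [heading=180, move]
Final: pos=(-29.8,0), heading=180, 3 segment(s) drawn

Segment lengths:
  seg 1: (0,0) -> (-2.1,0), length = 2.1
  seg 2: (-2.1,0) -> (1.2,0), length = 3.3
  seg 3: (1.2,0) -> (-10.7,0), length = 11.9
Total = 17.3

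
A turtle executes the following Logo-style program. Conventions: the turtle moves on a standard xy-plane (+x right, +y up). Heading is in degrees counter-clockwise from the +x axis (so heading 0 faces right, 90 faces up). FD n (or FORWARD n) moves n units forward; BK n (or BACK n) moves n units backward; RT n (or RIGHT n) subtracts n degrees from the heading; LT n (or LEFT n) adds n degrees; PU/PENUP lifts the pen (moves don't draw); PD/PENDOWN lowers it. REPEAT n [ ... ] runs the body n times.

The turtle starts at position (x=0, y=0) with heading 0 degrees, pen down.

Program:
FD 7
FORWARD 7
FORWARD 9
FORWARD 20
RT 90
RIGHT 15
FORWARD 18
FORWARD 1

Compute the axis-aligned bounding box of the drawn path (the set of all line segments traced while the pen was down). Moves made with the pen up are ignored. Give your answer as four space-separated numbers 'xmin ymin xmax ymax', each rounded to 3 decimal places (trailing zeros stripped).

Executing turtle program step by step:
Start: pos=(0,0), heading=0, pen down
FD 7: (0,0) -> (7,0) [heading=0, draw]
FD 7: (7,0) -> (14,0) [heading=0, draw]
FD 9: (14,0) -> (23,0) [heading=0, draw]
FD 20: (23,0) -> (43,0) [heading=0, draw]
RT 90: heading 0 -> 270
RT 15: heading 270 -> 255
FD 18: (43,0) -> (38.341,-17.387) [heading=255, draw]
FD 1: (38.341,-17.387) -> (38.082,-18.353) [heading=255, draw]
Final: pos=(38.082,-18.353), heading=255, 6 segment(s) drawn

Segment endpoints: x in {0, 7, 14, 23, 38.082, 38.341, 43}, y in {-18.353, -17.387, 0}
xmin=0, ymin=-18.353, xmax=43, ymax=0

Answer: 0 -18.353 43 0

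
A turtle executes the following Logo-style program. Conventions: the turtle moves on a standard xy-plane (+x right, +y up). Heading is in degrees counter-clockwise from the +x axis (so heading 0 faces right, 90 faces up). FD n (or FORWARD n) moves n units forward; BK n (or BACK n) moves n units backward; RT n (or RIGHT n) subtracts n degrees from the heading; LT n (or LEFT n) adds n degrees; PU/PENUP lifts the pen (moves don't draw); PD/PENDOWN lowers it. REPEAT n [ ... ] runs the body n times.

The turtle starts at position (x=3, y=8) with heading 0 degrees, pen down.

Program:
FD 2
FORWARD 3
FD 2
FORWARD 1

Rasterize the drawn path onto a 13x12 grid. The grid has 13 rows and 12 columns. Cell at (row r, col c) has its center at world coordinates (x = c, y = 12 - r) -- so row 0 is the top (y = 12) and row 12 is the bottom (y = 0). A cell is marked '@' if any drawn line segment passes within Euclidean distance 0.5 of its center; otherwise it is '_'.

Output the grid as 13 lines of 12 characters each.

Segment 0: (3,8) -> (5,8)
Segment 1: (5,8) -> (8,8)
Segment 2: (8,8) -> (10,8)
Segment 3: (10,8) -> (11,8)

Answer: ____________
____________
____________
____________
___@@@@@@@@@
____________
____________
____________
____________
____________
____________
____________
____________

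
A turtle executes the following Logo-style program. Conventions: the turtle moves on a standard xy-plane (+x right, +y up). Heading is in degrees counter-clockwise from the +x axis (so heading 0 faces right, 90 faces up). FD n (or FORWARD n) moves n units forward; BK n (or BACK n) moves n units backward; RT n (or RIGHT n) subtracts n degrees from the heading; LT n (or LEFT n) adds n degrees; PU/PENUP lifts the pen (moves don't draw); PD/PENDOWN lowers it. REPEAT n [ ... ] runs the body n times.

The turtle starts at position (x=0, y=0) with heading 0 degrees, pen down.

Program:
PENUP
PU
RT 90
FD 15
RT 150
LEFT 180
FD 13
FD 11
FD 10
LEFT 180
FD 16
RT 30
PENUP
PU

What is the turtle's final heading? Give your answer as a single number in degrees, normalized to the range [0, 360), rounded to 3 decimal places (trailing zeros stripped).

Answer: 90

Derivation:
Executing turtle program step by step:
Start: pos=(0,0), heading=0, pen down
PU: pen up
PU: pen up
RT 90: heading 0 -> 270
FD 15: (0,0) -> (0,-15) [heading=270, move]
RT 150: heading 270 -> 120
LT 180: heading 120 -> 300
FD 13: (0,-15) -> (6.5,-26.258) [heading=300, move]
FD 11: (6.5,-26.258) -> (12,-35.785) [heading=300, move]
FD 10: (12,-35.785) -> (17,-44.445) [heading=300, move]
LT 180: heading 300 -> 120
FD 16: (17,-44.445) -> (9,-30.588) [heading=120, move]
RT 30: heading 120 -> 90
PU: pen up
PU: pen up
Final: pos=(9,-30.588), heading=90, 0 segment(s) drawn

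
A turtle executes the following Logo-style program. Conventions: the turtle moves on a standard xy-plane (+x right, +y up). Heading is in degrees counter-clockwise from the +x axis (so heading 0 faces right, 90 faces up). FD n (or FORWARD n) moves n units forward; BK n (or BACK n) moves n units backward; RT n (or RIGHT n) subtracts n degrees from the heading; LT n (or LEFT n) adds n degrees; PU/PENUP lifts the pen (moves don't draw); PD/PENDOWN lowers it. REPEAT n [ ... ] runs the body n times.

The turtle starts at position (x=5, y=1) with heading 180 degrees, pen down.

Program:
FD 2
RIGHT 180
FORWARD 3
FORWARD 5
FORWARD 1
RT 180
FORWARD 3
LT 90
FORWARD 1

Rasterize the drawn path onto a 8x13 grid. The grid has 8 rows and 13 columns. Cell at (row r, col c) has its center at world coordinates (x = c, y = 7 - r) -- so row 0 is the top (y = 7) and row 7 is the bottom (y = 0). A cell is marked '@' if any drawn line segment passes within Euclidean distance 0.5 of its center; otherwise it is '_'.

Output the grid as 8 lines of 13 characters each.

Segment 0: (5,1) -> (3,1)
Segment 1: (3,1) -> (6,1)
Segment 2: (6,1) -> (11,1)
Segment 3: (11,1) -> (12,1)
Segment 4: (12,1) -> (9,1)
Segment 5: (9,1) -> (9,-0)

Answer: _____________
_____________
_____________
_____________
_____________
_____________
___@@@@@@@@@@
_________@___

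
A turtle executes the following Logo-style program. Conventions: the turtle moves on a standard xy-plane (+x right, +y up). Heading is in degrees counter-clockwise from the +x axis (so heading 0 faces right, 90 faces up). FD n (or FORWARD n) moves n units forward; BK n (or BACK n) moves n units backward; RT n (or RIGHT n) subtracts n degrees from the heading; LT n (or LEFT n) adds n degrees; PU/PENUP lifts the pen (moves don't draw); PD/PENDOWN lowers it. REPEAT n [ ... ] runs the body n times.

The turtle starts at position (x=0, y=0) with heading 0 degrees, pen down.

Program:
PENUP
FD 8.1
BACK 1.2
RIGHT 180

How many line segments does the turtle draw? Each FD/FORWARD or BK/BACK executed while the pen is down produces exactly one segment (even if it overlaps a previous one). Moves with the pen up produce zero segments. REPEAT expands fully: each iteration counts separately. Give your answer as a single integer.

Answer: 0

Derivation:
Executing turtle program step by step:
Start: pos=(0,0), heading=0, pen down
PU: pen up
FD 8.1: (0,0) -> (8.1,0) [heading=0, move]
BK 1.2: (8.1,0) -> (6.9,0) [heading=0, move]
RT 180: heading 0 -> 180
Final: pos=(6.9,0), heading=180, 0 segment(s) drawn
Segments drawn: 0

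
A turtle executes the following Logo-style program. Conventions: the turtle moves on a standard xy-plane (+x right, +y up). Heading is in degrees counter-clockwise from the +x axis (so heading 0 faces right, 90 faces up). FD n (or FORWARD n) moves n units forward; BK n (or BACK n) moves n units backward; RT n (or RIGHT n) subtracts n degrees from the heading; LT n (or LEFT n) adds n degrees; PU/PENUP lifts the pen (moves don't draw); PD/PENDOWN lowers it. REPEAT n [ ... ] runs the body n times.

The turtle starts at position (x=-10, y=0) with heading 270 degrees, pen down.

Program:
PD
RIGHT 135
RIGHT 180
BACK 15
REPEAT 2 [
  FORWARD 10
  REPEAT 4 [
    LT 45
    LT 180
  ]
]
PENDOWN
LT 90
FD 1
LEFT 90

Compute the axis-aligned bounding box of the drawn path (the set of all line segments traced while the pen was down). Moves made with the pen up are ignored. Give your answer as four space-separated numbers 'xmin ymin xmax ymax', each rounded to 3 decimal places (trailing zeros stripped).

Executing turtle program step by step:
Start: pos=(-10,0), heading=270, pen down
PD: pen down
RT 135: heading 270 -> 135
RT 180: heading 135 -> 315
BK 15: (-10,0) -> (-20.607,10.607) [heading=315, draw]
REPEAT 2 [
  -- iteration 1/2 --
  FD 10: (-20.607,10.607) -> (-13.536,3.536) [heading=315, draw]
  REPEAT 4 [
    -- iteration 1/4 --
    LT 45: heading 315 -> 0
    LT 180: heading 0 -> 180
    -- iteration 2/4 --
    LT 45: heading 180 -> 225
    LT 180: heading 225 -> 45
    -- iteration 3/4 --
    LT 45: heading 45 -> 90
    LT 180: heading 90 -> 270
    -- iteration 4/4 --
    LT 45: heading 270 -> 315
    LT 180: heading 315 -> 135
  ]
  -- iteration 2/2 --
  FD 10: (-13.536,3.536) -> (-20.607,10.607) [heading=135, draw]
  REPEAT 4 [
    -- iteration 1/4 --
    LT 45: heading 135 -> 180
    LT 180: heading 180 -> 0
    -- iteration 2/4 --
    LT 45: heading 0 -> 45
    LT 180: heading 45 -> 225
    -- iteration 3/4 --
    LT 45: heading 225 -> 270
    LT 180: heading 270 -> 90
    -- iteration 4/4 --
    LT 45: heading 90 -> 135
    LT 180: heading 135 -> 315
  ]
]
PD: pen down
LT 90: heading 315 -> 45
FD 1: (-20.607,10.607) -> (-19.899,11.314) [heading=45, draw]
LT 90: heading 45 -> 135
Final: pos=(-19.899,11.314), heading=135, 4 segment(s) drawn

Segment endpoints: x in {-20.607, -20.607, -19.899, -13.536, -10}, y in {0, 3.536, 10.607, 10.607, 11.314}
xmin=-20.607, ymin=0, xmax=-10, ymax=11.314

Answer: -20.607 0 -10 11.314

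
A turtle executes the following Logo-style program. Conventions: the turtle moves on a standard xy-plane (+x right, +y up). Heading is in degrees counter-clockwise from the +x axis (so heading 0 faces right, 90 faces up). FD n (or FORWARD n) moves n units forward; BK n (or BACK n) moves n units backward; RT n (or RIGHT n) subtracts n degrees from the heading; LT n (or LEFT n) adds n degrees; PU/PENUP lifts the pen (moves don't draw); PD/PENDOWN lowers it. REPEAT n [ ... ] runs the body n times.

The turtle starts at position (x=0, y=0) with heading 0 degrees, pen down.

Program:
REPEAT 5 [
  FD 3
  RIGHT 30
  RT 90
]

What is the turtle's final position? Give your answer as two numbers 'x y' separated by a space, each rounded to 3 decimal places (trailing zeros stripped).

Answer: 1.5 -2.598

Derivation:
Executing turtle program step by step:
Start: pos=(0,0), heading=0, pen down
REPEAT 5 [
  -- iteration 1/5 --
  FD 3: (0,0) -> (3,0) [heading=0, draw]
  RT 30: heading 0 -> 330
  RT 90: heading 330 -> 240
  -- iteration 2/5 --
  FD 3: (3,0) -> (1.5,-2.598) [heading=240, draw]
  RT 30: heading 240 -> 210
  RT 90: heading 210 -> 120
  -- iteration 3/5 --
  FD 3: (1.5,-2.598) -> (0,0) [heading=120, draw]
  RT 30: heading 120 -> 90
  RT 90: heading 90 -> 0
  -- iteration 4/5 --
  FD 3: (0,0) -> (3,0) [heading=0, draw]
  RT 30: heading 0 -> 330
  RT 90: heading 330 -> 240
  -- iteration 5/5 --
  FD 3: (3,0) -> (1.5,-2.598) [heading=240, draw]
  RT 30: heading 240 -> 210
  RT 90: heading 210 -> 120
]
Final: pos=(1.5,-2.598), heading=120, 5 segment(s) drawn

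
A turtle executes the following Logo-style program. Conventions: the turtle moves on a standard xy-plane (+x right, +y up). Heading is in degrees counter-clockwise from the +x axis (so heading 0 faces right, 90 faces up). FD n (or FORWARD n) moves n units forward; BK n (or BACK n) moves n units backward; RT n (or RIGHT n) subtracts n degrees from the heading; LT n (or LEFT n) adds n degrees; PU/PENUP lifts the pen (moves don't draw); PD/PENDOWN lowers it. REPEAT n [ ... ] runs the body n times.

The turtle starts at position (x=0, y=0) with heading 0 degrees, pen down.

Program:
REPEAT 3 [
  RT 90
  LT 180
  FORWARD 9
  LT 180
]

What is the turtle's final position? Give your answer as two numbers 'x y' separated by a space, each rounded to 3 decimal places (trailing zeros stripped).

Executing turtle program step by step:
Start: pos=(0,0), heading=0, pen down
REPEAT 3 [
  -- iteration 1/3 --
  RT 90: heading 0 -> 270
  LT 180: heading 270 -> 90
  FD 9: (0,0) -> (0,9) [heading=90, draw]
  LT 180: heading 90 -> 270
  -- iteration 2/3 --
  RT 90: heading 270 -> 180
  LT 180: heading 180 -> 0
  FD 9: (0,9) -> (9,9) [heading=0, draw]
  LT 180: heading 0 -> 180
  -- iteration 3/3 --
  RT 90: heading 180 -> 90
  LT 180: heading 90 -> 270
  FD 9: (9,9) -> (9,0) [heading=270, draw]
  LT 180: heading 270 -> 90
]
Final: pos=(9,0), heading=90, 3 segment(s) drawn

Answer: 9 0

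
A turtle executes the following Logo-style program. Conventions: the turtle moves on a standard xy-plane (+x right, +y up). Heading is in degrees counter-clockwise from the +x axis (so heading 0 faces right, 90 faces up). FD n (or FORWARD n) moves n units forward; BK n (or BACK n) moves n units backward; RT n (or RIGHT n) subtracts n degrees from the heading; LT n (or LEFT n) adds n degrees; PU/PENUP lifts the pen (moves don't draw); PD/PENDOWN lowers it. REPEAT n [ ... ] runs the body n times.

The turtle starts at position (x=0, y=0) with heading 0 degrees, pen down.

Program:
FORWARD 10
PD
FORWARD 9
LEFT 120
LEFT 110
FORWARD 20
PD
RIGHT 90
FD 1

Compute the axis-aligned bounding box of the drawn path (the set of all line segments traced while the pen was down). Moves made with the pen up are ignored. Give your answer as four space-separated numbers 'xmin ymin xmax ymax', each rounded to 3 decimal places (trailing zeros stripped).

Executing turtle program step by step:
Start: pos=(0,0), heading=0, pen down
FD 10: (0,0) -> (10,0) [heading=0, draw]
PD: pen down
FD 9: (10,0) -> (19,0) [heading=0, draw]
LT 120: heading 0 -> 120
LT 110: heading 120 -> 230
FD 20: (19,0) -> (6.144,-15.321) [heading=230, draw]
PD: pen down
RT 90: heading 230 -> 140
FD 1: (6.144,-15.321) -> (5.378,-14.678) [heading=140, draw]
Final: pos=(5.378,-14.678), heading=140, 4 segment(s) drawn

Segment endpoints: x in {0, 5.378, 6.144, 10, 19}, y in {-15.321, -14.678, 0}
xmin=0, ymin=-15.321, xmax=19, ymax=0

Answer: 0 -15.321 19 0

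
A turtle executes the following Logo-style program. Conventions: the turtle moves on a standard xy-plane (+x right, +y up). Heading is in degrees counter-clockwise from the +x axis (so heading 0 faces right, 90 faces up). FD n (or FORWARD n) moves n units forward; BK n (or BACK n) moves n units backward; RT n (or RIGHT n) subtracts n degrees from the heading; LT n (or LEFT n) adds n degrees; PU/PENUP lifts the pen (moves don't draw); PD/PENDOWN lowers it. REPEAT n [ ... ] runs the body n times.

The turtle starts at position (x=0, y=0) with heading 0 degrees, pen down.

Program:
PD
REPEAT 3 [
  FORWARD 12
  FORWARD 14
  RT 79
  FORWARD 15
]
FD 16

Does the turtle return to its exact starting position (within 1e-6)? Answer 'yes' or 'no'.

Answer: no

Derivation:
Executing turtle program step by step:
Start: pos=(0,0), heading=0, pen down
PD: pen down
REPEAT 3 [
  -- iteration 1/3 --
  FD 12: (0,0) -> (12,0) [heading=0, draw]
  FD 14: (12,0) -> (26,0) [heading=0, draw]
  RT 79: heading 0 -> 281
  FD 15: (26,0) -> (28.862,-14.724) [heading=281, draw]
  -- iteration 2/3 --
  FD 12: (28.862,-14.724) -> (31.152,-26.504) [heading=281, draw]
  FD 14: (31.152,-26.504) -> (33.823,-40.247) [heading=281, draw]
  RT 79: heading 281 -> 202
  FD 15: (33.823,-40.247) -> (19.915,-45.866) [heading=202, draw]
  -- iteration 3/3 --
  FD 12: (19.915,-45.866) -> (8.789,-50.361) [heading=202, draw]
  FD 14: (8.789,-50.361) -> (-4.191,-55.606) [heading=202, draw]
  RT 79: heading 202 -> 123
  FD 15: (-4.191,-55.606) -> (-12.361,-43.026) [heading=123, draw]
]
FD 16: (-12.361,-43.026) -> (-21.075,-29.607) [heading=123, draw]
Final: pos=(-21.075,-29.607), heading=123, 10 segment(s) drawn

Start position: (0, 0)
Final position: (-21.075, -29.607)
Distance = 36.342; >= 1e-6 -> NOT closed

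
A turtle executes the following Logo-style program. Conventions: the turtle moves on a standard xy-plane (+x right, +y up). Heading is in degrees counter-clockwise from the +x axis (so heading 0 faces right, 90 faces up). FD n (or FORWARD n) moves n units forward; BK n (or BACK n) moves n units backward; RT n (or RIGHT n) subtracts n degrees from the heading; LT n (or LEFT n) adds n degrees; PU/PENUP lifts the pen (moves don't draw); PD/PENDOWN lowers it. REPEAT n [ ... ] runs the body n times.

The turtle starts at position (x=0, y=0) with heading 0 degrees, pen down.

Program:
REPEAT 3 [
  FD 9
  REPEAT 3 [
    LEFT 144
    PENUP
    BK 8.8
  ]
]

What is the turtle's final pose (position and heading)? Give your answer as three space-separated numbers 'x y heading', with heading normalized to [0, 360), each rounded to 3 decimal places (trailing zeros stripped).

Executing turtle program step by step:
Start: pos=(0,0), heading=0, pen down
REPEAT 3 [
  -- iteration 1/3 --
  FD 9: (0,0) -> (9,0) [heading=0, draw]
  REPEAT 3 [
    -- iteration 1/3 --
    LT 144: heading 0 -> 144
    PU: pen up
    BK 8.8: (9,0) -> (16.119,-5.173) [heading=144, move]
    -- iteration 2/3 --
    LT 144: heading 144 -> 288
    PU: pen up
    BK 8.8: (16.119,-5.173) -> (13.4,3.197) [heading=288, move]
    -- iteration 3/3 --
    LT 144: heading 288 -> 72
    PU: pen up
    BK 8.8: (13.4,3.197) -> (10.681,-5.173) [heading=72, move]
  ]
  -- iteration 2/3 --
  FD 9: (10.681,-5.173) -> (13.462,3.387) [heading=72, move]
  REPEAT 3 [
    -- iteration 1/3 --
    LT 144: heading 72 -> 216
    PU: pen up
    BK 8.8: (13.462,3.387) -> (20.581,8.56) [heading=216, move]
    -- iteration 2/3 --
    LT 144: heading 216 -> 0
    PU: pen up
    BK 8.8: (20.581,8.56) -> (11.781,8.56) [heading=0, move]
    -- iteration 3/3 --
    LT 144: heading 0 -> 144
    PU: pen up
    BK 8.8: (11.781,8.56) -> (18.901,3.387) [heading=144, move]
  ]
  -- iteration 3/3 --
  FD 9: (18.901,3.387) -> (11.619,8.677) [heading=144, move]
  REPEAT 3 [
    -- iteration 1/3 --
    LT 144: heading 144 -> 288
    PU: pen up
    BK 8.8: (11.619,8.677) -> (8.9,17.046) [heading=288, move]
    -- iteration 2/3 --
    LT 144: heading 288 -> 72
    PU: pen up
    BK 8.8: (8.9,17.046) -> (6.181,8.677) [heading=72, move]
    -- iteration 3/3 --
    LT 144: heading 72 -> 216
    PU: pen up
    BK 8.8: (6.181,8.677) -> (13.3,13.85) [heading=216, move]
  ]
]
Final: pos=(13.3,13.85), heading=216, 1 segment(s) drawn

Answer: 13.3 13.85 216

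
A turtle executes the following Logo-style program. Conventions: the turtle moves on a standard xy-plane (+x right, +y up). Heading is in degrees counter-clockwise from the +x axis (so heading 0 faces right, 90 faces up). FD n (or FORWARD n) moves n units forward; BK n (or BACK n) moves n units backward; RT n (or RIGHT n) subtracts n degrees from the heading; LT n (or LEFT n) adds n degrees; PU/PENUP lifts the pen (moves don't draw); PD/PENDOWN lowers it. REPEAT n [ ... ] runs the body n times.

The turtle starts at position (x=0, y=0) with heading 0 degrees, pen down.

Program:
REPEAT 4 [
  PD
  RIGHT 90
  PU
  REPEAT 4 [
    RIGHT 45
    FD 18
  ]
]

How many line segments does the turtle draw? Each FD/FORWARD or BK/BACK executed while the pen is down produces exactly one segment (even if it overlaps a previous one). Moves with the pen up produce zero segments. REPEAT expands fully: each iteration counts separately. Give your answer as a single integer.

Answer: 0

Derivation:
Executing turtle program step by step:
Start: pos=(0,0), heading=0, pen down
REPEAT 4 [
  -- iteration 1/4 --
  PD: pen down
  RT 90: heading 0 -> 270
  PU: pen up
  REPEAT 4 [
    -- iteration 1/4 --
    RT 45: heading 270 -> 225
    FD 18: (0,0) -> (-12.728,-12.728) [heading=225, move]
    -- iteration 2/4 --
    RT 45: heading 225 -> 180
    FD 18: (-12.728,-12.728) -> (-30.728,-12.728) [heading=180, move]
    -- iteration 3/4 --
    RT 45: heading 180 -> 135
    FD 18: (-30.728,-12.728) -> (-43.456,0) [heading=135, move]
    -- iteration 4/4 --
    RT 45: heading 135 -> 90
    FD 18: (-43.456,0) -> (-43.456,18) [heading=90, move]
  ]
  -- iteration 2/4 --
  PD: pen down
  RT 90: heading 90 -> 0
  PU: pen up
  REPEAT 4 [
    -- iteration 1/4 --
    RT 45: heading 0 -> 315
    FD 18: (-43.456,18) -> (-30.728,5.272) [heading=315, move]
    -- iteration 2/4 --
    RT 45: heading 315 -> 270
    FD 18: (-30.728,5.272) -> (-30.728,-12.728) [heading=270, move]
    -- iteration 3/4 --
    RT 45: heading 270 -> 225
    FD 18: (-30.728,-12.728) -> (-43.456,-25.456) [heading=225, move]
    -- iteration 4/4 --
    RT 45: heading 225 -> 180
    FD 18: (-43.456,-25.456) -> (-61.456,-25.456) [heading=180, move]
  ]
  -- iteration 3/4 --
  PD: pen down
  RT 90: heading 180 -> 90
  PU: pen up
  REPEAT 4 [
    -- iteration 1/4 --
    RT 45: heading 90 -> 45
    FD 18: (-61.456,-25.456) -> (-48.728,-12.728) [heading=45, move]
    -- iteration 2/4 --
    RT 45: heading 45 -> 0
    FD 18: (-48.728,-12.728) -> (-30.728,-12.728) [heading=0, move]
    -- iteration 3/4 --
    RT 45: heading 0 -> 315
    FD 18: (-30.728,-12.728) -> (-18,-25.456) [heading=315, move]
    -- iteration 4/4 --
    RT 45: heading 315 -> 270
    FD 18: (-18,-25.456) -> (-18,-43.456) [heading=270, move]
  ]
  -- iteration 4/4 --
  PD: pen down
  RT 90: heading 270 -> 180
  PU: pen up
  REPEAT 4 [
    -- iteration 1/4 --
    RT 45: heading 180 -> 135
    FD 18: (-18,-43.456) -> (-30.728,-30.728) [heading=135, move]
    -- iteration 2/4 --
    RT 45: heading 135 -> 90
    FD 18: (-30.728,-30.728) -> (-30.728,-12.728) [heading=90, move]
    -- iteration 3/4 --
    RT 45: heading 90 -> 45
    FD 18: (-30.728,-12.728) -> (-18,0) [heading=45, move]
    -- iteration 4/4 --
    RT 45: heading 45 -> 0
    FD 18: (-18,0) -> (0,0) [heading=0, move]
  ]
]
Final: pos=(0,0), heading=0, 0 segment(s) drawn
Segments drawn: 0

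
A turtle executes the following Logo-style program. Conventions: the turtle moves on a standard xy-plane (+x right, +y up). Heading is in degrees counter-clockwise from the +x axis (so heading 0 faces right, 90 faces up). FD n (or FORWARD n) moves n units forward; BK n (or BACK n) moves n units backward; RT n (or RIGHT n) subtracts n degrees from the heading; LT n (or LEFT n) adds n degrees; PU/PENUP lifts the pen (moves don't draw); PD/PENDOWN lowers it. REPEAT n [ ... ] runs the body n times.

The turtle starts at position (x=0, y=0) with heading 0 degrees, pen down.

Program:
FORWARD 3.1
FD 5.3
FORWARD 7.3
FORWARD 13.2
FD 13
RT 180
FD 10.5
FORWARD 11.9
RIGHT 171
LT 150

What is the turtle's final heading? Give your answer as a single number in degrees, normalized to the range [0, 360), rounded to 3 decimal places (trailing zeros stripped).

Answer: 159

Derivation:
Executing turtle program step by step:
Start: pos=(0,0), heading=0, pen down
FD 3.1: (0,0) -> (3.1,0) [heading=0, draw]
FD 5.3: (3.1,0) -> (8.4,0) [heading=0, draw]
FD 7.3: (8.4,0) -> (15.7,0) [heading=0, draw]
FD 13.2: (15.7,0) -> (28.9,0) [heading=0, draw]
FD 13: (28.9,0) -> (41.9,0) [heading=0, draw]
RT 180: heading 0 -> 180
FD 10.5: (41.9,0) -> (31.4,0) [heading=180, draw]
FD 11.9: (31.4,0) -> (19.5,0) [heading=180, draw]
RT 171: heading 180 -> 9
LT 150: heading 9 -> 159
Final: pos=(19.5,0), heading=159, 7 segment(s) drawn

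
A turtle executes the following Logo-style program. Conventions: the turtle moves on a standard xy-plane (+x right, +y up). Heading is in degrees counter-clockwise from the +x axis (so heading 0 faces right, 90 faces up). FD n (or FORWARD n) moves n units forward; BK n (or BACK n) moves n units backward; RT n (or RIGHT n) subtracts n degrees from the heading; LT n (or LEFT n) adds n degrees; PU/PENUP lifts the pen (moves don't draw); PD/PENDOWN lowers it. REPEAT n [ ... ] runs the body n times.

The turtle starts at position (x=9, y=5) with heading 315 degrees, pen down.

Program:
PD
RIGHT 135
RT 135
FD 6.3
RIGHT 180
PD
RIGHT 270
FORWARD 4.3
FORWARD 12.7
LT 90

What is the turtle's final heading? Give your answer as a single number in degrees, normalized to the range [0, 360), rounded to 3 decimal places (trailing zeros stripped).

Executing turtle program step by step:
Start: pos=(9,5), heading=315, pen down
PD: pen down
RT 135: heading 315 -> 180
RT 135: heading 180 -> 45
FD 6.3: (9,5) -> (13.455,9.455) [heading=45, draw]
RT 180: heading 45 -> 225
PD: pen down
RT 270: heading 225 -> 315
FD 4.3: (13.455,9.455) -> (16.495,6.414) [heading=315, draw]
FD 12.7: (16.495,6.414) -> (25.476,-2.566) [heading=315, draw]
LT 90: heading 315 -> 45
Final: pos=(25.476,-2.566), heading=45, 3 segment(s) drawn

Answer: 45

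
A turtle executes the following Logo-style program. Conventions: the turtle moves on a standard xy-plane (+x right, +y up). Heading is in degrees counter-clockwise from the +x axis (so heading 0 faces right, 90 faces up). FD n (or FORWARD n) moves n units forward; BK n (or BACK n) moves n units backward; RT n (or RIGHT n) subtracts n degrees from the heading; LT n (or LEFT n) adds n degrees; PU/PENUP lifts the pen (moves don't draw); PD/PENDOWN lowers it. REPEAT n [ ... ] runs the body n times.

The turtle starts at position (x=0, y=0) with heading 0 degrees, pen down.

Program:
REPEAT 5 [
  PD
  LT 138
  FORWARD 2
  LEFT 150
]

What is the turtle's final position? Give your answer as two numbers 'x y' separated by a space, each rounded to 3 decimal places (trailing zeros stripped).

Executing turtle program step by step:
Start: pos=(0,0), heading=0, pen down
REPEAT 5 [
  -- iteration 1/5 --
  PD: pen down
  LT 138: heading 0 -> 138
  FD 2: (0,0) -> (-1.486,1.338) [heading=138, draw]
  LT 150: heading 138 -> 288
  -- iteration 2/5 --
  PD: pen down
  LT 138: heading 288 -> 66
  FD 2: (-1.486,1.338) -> (-0.673,3.165) [heading=66, draw]
  LT 150: heading 66 -> 216
  -- iteration 3/5 --
  PD: pen down
  LT 138: heading 216 -> 354
  FD 2: (-0.673,3.165) -> (1.316,2.956) [heading=354, draw]
  LT 150: heading 354 -> 144
  -- iteration 4/5 --
  PD: pen down
  LT 138: heading 144 -> 282
  FD 2: (1.316,2.956) -> (1.732,1) [heading=282, draw]
  LT 150: heading 282 -> 72
  -- iteration 5/5 --
  PD: pen down
  LT 138: heading 72 -> 210
  FD 2: (1.732,1) -> (0,0) [heading=210, draw]
  LT 150: heading 210 -> 0
]
Final: pos=(0,0), heading=0, 5 segment(s) drawn

Answer: 0 0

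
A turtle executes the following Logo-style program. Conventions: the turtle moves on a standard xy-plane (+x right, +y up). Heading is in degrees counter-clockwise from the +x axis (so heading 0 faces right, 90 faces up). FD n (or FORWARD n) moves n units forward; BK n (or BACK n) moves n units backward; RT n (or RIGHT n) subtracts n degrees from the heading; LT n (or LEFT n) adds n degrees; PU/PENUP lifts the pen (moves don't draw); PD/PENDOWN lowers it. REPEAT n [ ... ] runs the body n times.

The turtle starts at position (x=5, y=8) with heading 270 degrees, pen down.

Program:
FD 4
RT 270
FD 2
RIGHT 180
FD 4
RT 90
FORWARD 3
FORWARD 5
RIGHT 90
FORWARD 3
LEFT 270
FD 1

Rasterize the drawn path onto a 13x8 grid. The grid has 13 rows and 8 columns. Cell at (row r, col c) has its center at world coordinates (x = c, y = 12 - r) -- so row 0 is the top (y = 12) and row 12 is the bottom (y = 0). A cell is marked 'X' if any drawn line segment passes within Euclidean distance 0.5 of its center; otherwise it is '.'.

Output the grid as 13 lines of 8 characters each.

Answer: ...XXXX.
...X..X.
...X....
...X....
...X.X..
...X.X..
...X.X..
...X.X..
...XXXXX
........
........
........
........

Derivation:
Segment 0: (5,8) -> (5,4)
Segment 1: (5,4) -> (7,4)
Segment 2: (7,4) -> (3,4)
Segment 3: (3,4) -> (3,7)
Segment 4: (3,7) -> (3,12)
Segment 5: (3,12) -> (6,12)
Segment 6: (6,12) -> (6,11)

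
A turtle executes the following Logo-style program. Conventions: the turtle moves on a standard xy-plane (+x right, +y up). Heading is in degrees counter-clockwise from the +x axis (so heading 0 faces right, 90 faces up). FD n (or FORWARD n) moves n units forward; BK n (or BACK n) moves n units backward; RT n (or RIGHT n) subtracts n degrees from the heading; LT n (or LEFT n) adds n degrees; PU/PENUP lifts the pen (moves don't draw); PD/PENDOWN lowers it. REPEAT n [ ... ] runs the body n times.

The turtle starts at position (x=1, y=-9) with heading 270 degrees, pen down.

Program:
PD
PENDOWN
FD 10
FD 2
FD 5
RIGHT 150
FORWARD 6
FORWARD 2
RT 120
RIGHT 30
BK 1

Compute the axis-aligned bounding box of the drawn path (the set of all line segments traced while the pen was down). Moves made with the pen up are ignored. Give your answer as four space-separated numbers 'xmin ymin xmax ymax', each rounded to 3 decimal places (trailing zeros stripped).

Executing turtle program step by step:
Start: pos=(1,-9), heading=270, pen down
PD: pen down
PD: pen down
FD 10: (1,-9) -> (1,-19) [heading=270, draw]
FD 2: (1,-19) -> (1,-21) [heading=270, draw]
FD 5: (1,-21) -> (1,-26) [heading=270, draw]
RT 150: heading 270 -> 120
FD 6: (1,-26) -> (-2,-20.804) [heading=120, draw]
FD 2: (-2,-20.804) -> (-3,-19.072) [heading=120, draw]
RT 120: heading 120 -> 0
RT 30: heading 0 -> 330
BK 1: (-3,-19.072) -> (-3.866,-18.572) [heading=330, draw]
Final: pos=(-3.866,-18.572), heading=330, 6 segment(s) drawn

Segment endpoints: x in {-3.866, -3, -2, 1, 1, 1, 1}, y in {-26, -21, -20.804, -19.072, -19, -18.572, -9}
xmin=-3.866, ymin=-26, xmax=1, ymax=-9

Answer: -3.866 -26 1 -9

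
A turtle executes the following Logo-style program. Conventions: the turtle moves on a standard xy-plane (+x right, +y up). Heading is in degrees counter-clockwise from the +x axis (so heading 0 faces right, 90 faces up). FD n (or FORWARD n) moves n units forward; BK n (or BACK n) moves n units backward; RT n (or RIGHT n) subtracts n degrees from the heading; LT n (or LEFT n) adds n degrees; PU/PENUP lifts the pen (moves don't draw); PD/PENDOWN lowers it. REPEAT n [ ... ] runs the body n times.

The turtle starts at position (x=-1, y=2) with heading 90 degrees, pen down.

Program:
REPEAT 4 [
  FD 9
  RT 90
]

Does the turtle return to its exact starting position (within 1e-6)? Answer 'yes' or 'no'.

Answer: yes

Derivation:
Executing turtle program step by step:
Start: pos=(-1,2), heading=90, pen down
REPEAT 4 [
  -- iteration 1/4 --
  FD 9: (-1,2) -> (-1,11) [heading=90, draw]
  RT 90: heading 90 -> 0
  -- iteration 2/4 --
  FD 9: (-1,11) -> (8,11) [heading=0, draw]
  RT 90: heading 0 -> 270
  -- iteration 3/4 --
  FD 9: (8,11) -> (8,2) [heading=270, draw]
  RT 90: heading 270 -> 180
  -- iteration 4/4 --
  FD 9: (8,2) -> (-1,2) [heading=180, draw]
  RT 90: heading 180 -> 90
]
Final: pos=(-1,2), heading=90, 4 segment(s) drawn

Start position: (-1, 2)
Final position: (-1, 2)
Distance = 0; < 1e-6 -> CLOSED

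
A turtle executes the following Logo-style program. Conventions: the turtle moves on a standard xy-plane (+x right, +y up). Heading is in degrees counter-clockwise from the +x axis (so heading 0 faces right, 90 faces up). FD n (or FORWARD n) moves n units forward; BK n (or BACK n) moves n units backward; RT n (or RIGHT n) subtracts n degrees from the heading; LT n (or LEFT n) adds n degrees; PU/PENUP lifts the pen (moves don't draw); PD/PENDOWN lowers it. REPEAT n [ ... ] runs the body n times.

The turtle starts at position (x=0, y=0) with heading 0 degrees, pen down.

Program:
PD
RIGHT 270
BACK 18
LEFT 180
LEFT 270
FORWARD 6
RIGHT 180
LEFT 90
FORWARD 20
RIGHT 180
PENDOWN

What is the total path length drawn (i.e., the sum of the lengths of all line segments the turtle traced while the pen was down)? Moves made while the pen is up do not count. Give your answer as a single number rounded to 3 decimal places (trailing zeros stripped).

Executing turtle program step by step:
Start: pos=(0,0), heading=0, pen down
PD: pen down
RT 270: heading 0 -> 90
BK 18: (0,0) -> (0,-18) [heading=90, draw]
LT 180: heading 90 -> 270
LT 270: heading 270 -> 180
FD 6: (0,-18) -> (-6,-18) [heading=180, draw]
RT 180: heading 180 -> 0
LT 90: heading 0 -> 90
FD 20: (-6,-18) -> (-6,2) [heading=90, draw]
RT 180: heading 90 -> 270
PD: pen down
Final: pos=(-6,2), heading=270, 3 segment(s) drawn

Segment lengths:
  seg 1: (0,0) -> (0,-18), length = 18
  seg 2: (0,-18) -> (-6,-18), length = 6
  seg 3: (-6,-18) -> (-6,2), length = 20
Total = 44

Answer: 44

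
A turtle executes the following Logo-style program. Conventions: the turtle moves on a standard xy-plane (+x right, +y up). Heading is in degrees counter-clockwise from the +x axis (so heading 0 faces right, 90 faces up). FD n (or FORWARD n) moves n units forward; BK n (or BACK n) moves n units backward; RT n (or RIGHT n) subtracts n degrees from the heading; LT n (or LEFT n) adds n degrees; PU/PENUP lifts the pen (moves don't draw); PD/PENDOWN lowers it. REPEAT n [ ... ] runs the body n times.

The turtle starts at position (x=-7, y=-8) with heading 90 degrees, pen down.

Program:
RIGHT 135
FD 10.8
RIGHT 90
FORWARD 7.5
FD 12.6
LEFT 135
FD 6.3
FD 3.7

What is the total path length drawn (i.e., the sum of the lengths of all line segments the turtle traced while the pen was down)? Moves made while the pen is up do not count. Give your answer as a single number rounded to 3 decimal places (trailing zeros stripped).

Executing turtle program step by step:
Start: pos=(-7,-8), heading=90, pen down
RT 135: heading 90 -> 315
FD 10.8: (-7,-8) -> (0.637,-15.637) [heading=315, draw]
RT 90: heading 315 -> 225
FD 7.5: (0.637,-15.637) -> (-4.667,-20.94) [heading=225, draw]
FD 12.6: (-4.667,-20.94) -> (-13.576,-29.85) [heading=225, draw]
LT 135: heading 225 -> 0
FD 6.3: (-13.576,-29.85) -> (-7.276,-29.85) [heading=0, draw]
FD 3.7: (-7.276,-29.85) -> (-3.576,-29.85) [heading=0, draw]
Final: pos=(-3.576,-29.85), heading=0, 5 segment(s) drawn

Segment lengths:
  seg 1: (-7,-8) -> (0.637,-15.637), length = 10.8
  seg 2: (0.637,-15.637) -> (-4.667,-20.94), length = 7.5
  seg 3: (-4.667,-20.94) -> (-13.576,-29.85), length = 12.6
  seg 4: (-13.576,-29.85) -> (-7.276,-29.85), length = 6.3
  seg 5: (-7.276,-29.85) -> (-3.576,-29.85), length = 3.7
Total = 40.9

Answer: 40.9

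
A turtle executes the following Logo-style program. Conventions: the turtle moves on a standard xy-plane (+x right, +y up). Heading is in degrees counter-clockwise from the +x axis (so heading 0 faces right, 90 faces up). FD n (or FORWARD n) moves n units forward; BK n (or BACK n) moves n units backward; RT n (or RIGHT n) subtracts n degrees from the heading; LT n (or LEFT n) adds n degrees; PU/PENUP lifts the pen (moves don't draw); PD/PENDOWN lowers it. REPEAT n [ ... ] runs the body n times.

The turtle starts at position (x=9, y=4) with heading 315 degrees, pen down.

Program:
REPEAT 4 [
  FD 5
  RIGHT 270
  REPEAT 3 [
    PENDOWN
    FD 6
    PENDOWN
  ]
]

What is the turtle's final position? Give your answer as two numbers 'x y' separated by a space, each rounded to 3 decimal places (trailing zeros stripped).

Executing turtle program step by step:
Start: pos=(9,4), heading=315, pen down
REPEAT 4 [
  -- iteration 1/4 --
  FD 5: (9,4) -> (12.536,0.464) [heading=315, draw]
  RT 270: heading 315 -> 45
  REPEAT 3 [
    -- iteration 1/3 --
    PD: pen down
    FD 6: (12.536,0.464) -> (16.778,4.707) [heading=45, draw]
    PD: pen down
    -- iteration 2/3 --
    PD: pen down
    FD 6: (16.778,4.707) -> (21.021,8.95) [heading=45, draw]
    PD: pen down
    -- iteration 3/3 --
    PD: pen down
    FD 6: (21.021,8.95) -> (25.263,13.192) [heading=45, draw]
    PD: pen down
  ]
  -- iteration 2/4 --
  FD 5: (25.263,13.192) -> (28.799,16.728) [heading=45, draw]
  RT 270: heading 45 -> 135
  REPEAT 3 [
    -- iteration 1/3 --
    PD: pen down
    FD 6: (28.799,16.728) -> (24.556,20.971) [heading=135, draw]
    PD: pen down
    -- iteration 2/3 --
    PD: pen down
    FD 6: (24.556,20.971) -> (20.314,25.213) [heading=135, draw]
    PD: pen down
    -- iteration 3/3 --
    PD: pen down
    FD 6: (20.314,25.213) -> (16.071,29.456) [heading=135, draw]
    PD: pen down
  ]
  -- iteration 3/4 --
  FD 5: (16.071,29.456) -> (12.536,32.991) [heading=135, draw]
  RT 270: heading 135 -> 225
  REPEAT 3 [
    -- iteration 1/3 --
    PD: pen down
    FD 6: (12.536,32.991) -> (8.293,28.749) [heading=225, draw]
    PD: pen down
    -- iteration 2/3 --
    PD: pen down
    FD 6: (8.293,28.749) -> (4.05,24.506) [heading=225, draw]
    PD: pen down
    -- iteration 3/3 --
    PD: pen down
    FD 6: (4.05,24.506) -> (-0.192,20.263) [heading=225, draw]
    PD: pen down
  ]
  -- iteration 4/4 --
  FD 5: (-0.192,20.263) -> (-3.728,16.728) [heading=225, draw]
  RT 270: heading 225 -> 315
  REPEAT 3 [
    -- iteration 1/3 --
    PD: pen down
    FD 6: (-3.728,16.728) -> (0.515,12.485) [heading=315, draw]
    PD: pen down
    -- iteration 2/3 --
    PD: pen down
    FD 6: (0.515,12.485) -> (4.757,8.243) [heading=315, draw]
    PD: pen down
    -- iteration 3/3 --
    PD: pen down
    FD 6: (4.757,8.243) -> (9,4) [heading=315, draw]
    PD: pen down
  ]
]
Final: pos=(9,4), heading=315, 16 segment(s) drawn

Answer: 9 4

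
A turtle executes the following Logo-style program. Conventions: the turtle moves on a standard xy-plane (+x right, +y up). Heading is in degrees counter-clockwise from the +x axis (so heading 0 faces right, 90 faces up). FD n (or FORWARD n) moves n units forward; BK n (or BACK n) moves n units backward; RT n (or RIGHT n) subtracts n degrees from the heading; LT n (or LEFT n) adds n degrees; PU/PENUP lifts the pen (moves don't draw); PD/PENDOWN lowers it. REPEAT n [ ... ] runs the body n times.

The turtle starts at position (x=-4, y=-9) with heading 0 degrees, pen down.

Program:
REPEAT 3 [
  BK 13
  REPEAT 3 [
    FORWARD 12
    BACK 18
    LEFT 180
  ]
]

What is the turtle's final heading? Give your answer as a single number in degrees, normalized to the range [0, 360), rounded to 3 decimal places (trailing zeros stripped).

Answer: 180

Derivation:
Executing turtle program step by step:
Start: pos=(-4,-9), heading=0, pen down
REPEAT 3 [
  -- iteration 1/3 --
  BK 13: (-4,-9) -> (-17,-9) [heading=0, draw]
  REPEAT 3 [
    -- iteration 1/3 --
    FD 12: (-17,-9) -> (-5,-9) [heading=0, draw]
    BK 18: (-5,-9) -> (-23,-9) [heading=0, draw]
    LT 180: heading 0 -> 180
    -- iteration 2/3 --
    FD 12: (-23,-9) -> (-35,-9) [heading=180, draw]
    BK 18: (-35,-9) -> (-17,-9) [heading=180, draw]
    LT 180: heading 180 -> 0
    -- iteration 3/3 --
    FD 12: (-17,-9) -> (-5,-9) [heading=0, draw]
    BK 18: (-5,-9) -> (-23,-9) [heading=0, draw]
    LT 180: heading 0 -> 180
  ]
  -- iteration 2/3 --
  BK 13: (-23,-9) -> (-10,-9) [heading=180, draw]
  REPEAT 3 [
    -- iteration 1/3 --
    FD 12: (-10,-9) -> (-22,-9) [heading=180, draw]
    BK 18: (-22,-9) -> (-4,-9) [heading=180, draw]
    LT 180: heading 180 -> 0
    -- iteration 2/3 --
    FD 12: (-4,-9) -> (8,-9) [heading=0, draw]
    BK 18: (8,-9) -> (-10,-9) [heading=0, draw]
    LT 180: heading 0 -> 180
    -- iteration 3/3 --
    FD 12: (-10,-9) -> (-22,-9) [heading=180, draw]
    BK 18: (-22,-9) -> (-4,-9) [heading=180, draw]
    LT 180: heading 180 -> 0
  ]
  -- iteration 3/3 --
  BK 13: (-4,-9) -> (-17,-9) [heading=0, draw]
  REPEAT 3 [
    -- iteration 1/3 --
    FD 12: (-17,-9) -> (-5,-9) [heading=0, draw]
    BK 18: (-5,-9) -> (-23,-9) [heading=0, draw]
    LT 180: heading 0 -> 180
    -- iteration 2/3 --
    FD 12: (-23,-9) -> (-35,-9) [heading=180, draw]
    BK 18: (-35,-9) -> (-17,-9) [heading=180, draw]
    LT 180: heading 180 -> 0
    -- iteration 3/3 --
    FD 12: (-17,-9) -> (-5,-9) [heading=0, draw]
    BK 18: (-5,-9) -> (-23,-9) [heading=0, draw]
    LT 180: heading 0 -> 180
  ]
]
Final: pos=(-23,-9), heading=180, 21 segment(s) drawn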